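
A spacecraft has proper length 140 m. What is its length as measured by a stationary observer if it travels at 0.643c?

Proper length L₀ = 140 m
γ = 1/√(1 - 0.643²) = 1.306
L = L₀/γ = 140/1.306 = 107.2 m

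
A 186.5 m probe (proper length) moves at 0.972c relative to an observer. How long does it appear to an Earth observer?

Proper length L₀ = 186.5 m
γ = 1/√(1 - 0.972²) = 4.256
L = L₀/γ = 186.5/4.256 = 43.82 m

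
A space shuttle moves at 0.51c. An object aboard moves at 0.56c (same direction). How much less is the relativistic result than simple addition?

Classical: u' + v = 0.56 + 0.51 = 1.07c
Relativistic: u = (0.56 + 0.51)/(1 + 0.2856) = 1.07/1.2856 = 0.8323c
Difference: 1.07 - 0.8323 = 0.2377c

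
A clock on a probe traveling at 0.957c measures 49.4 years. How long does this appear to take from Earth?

Proper time Δt₀ = 49.4 years
γ = 1/√(1 - 0.957²) = 3.447
Δt = γΔt₀ = 3.447 × 49.4 = 170.3 years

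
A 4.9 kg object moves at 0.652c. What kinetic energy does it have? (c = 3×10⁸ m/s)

γ = 1/√(1 - 0.652²) = 1.3189
γ - 1 = 0.3189
KE = (γ-1)mc² = 0.3189 × 4.9 × (3×10⁸)² = 1.406×10¹⁷ J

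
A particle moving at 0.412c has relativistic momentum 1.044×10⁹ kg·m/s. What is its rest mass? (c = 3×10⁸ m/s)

γ = 1/√(1 - 0.412²) = 1.0975
v = 0.412 × 3×10⁸ = 1.236×10⁸ m/s
m = p/(γv) = 1.044×10⁹/(1.0975 × 1.236×10⁸) = 7.696 kg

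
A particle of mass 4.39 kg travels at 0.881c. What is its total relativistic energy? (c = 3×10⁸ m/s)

γ = 1/√(1 - 0.881²) = 2.1136
mc² = 4.39 × (3×10⁸)² = 3.951×10¹⁷ J
E = γmc² = 2.1136 × 3.951×10¹⁷ = 8.351×10¹⁷ J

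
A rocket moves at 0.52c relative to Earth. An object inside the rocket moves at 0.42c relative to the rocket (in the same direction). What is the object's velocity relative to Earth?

u = (u' + v)/(1 + u'v/c²)
Numerator: 0.42 + 0.52 = 0.94
Denominator: 1 + 0.2184 = 1.2184
u = 0.94/1.2184 = 0.7715c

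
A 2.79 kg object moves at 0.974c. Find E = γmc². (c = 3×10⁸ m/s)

γ = 1/√(1 - 0.974²) = 4.414
mc² = 2.79 × (3×10⁸)² = 2.511×10¹⁷ J
E = γmc² = 4.414 × 2.511×10¹⁷ = 1.108×10¹⁸ J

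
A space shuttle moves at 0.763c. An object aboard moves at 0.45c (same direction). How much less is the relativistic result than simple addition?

Classical: u' + v = 0.45 + 0.763 = 1.213c
Relativistic: u = (0.45 + 0.763)/(1 + 0.34335) = 1.213/1.34335 = 0.9030c
Difference: 1.213 - 0.9030 = 0.3100c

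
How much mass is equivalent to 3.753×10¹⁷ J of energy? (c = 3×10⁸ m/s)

From E = mc², we get m = E/c²
c² = (3×10⁸)² = 9×10¹⁶ m²/s²
m = 3.753×10¹⁷ / 9×10¹⁶ = 4.170 kg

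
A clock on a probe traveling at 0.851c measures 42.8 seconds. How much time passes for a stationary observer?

Proper time Δt₀ = 42.8 seconds
γ = 1/√(1 - 0.851²) = 1.9042
Δt = γΔt₀ = 1.9042 × 42.8 = 81.50 seconds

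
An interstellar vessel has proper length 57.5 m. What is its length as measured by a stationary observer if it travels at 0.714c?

Proper length L₀ = 57.5 m
γ = 1/√(1 - 0.714²) = 1.4283
L = L₀/γ = 57.5/1.4283 = 40.26 m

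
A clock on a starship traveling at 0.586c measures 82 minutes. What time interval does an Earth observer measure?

Proper time Δt₀ = 82 minutes
γ = 1/√(1 - 0.586²) = 1.234
Δt = γΔt₀ = 1.234 × 82 = 101.2 minutes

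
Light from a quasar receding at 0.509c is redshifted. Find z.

β = 0.509
(1+β)/(1-β) = 1.509/0.491 = 3.0733
√(3.0733) = 1.7531
z = 1.7531 - 1 = 0.7531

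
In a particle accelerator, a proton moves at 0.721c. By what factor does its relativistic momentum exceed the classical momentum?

p_rel = γmv, p_class = mv
Ratio = γ = 1/√(1 - 0.721²)
= 1/√(0.480159) = 1.443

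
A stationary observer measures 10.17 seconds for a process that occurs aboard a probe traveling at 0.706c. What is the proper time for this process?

Dilated time Δt = 10.17 seconds
γ = 1/√(1 - 0.706²) = 1.412
Δt₀ = Δt/γ = 10.17/1.412 = 7.203 seconds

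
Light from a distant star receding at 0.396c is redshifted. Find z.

β = 0.396
(1+β)/(1-β) = 1.396/0.604 = 2.3113
√(2.3113) = 1.5203
z = 1.5203 - 1 = 0.5203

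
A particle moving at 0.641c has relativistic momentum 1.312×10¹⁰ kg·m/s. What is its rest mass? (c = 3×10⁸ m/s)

γ = 1/√(1 - 0.641²) = 1.3029
v = 0.641 × 3×10⁸ = 1.923×10⁸ m/s
m = p/(γv) = 1.312×10¹⁰/(1.3029 × 1.923×10⁸) = 52.37 kg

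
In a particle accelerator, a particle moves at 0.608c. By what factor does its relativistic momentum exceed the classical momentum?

p_rel = γmv, p_class = mv
Ratio = γ = 1/√(1 - 0.608²)
= 1/√(0.630336) = 1.260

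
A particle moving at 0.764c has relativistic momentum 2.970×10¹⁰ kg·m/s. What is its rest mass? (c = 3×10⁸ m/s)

γ = 1/√(1 - 0.764²) = 1.5499
v = 0.764 × 3×10⁸ = 2.292×10⁸ m/s
m = p/(γv) = 2.970×10¹⁰/(1.5499 × 2.292×10⁸) = 83.61 kg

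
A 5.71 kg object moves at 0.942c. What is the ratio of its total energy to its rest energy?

E = γmc², E₀ = mc²
E/E₀ = γ = 1/√(1 - 0.942²) = 2.980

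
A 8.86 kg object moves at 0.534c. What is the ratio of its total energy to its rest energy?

E = γmc², E₀ = mc²
E/E₀ = γ = 1/√(1 - 0.534²) = 1.183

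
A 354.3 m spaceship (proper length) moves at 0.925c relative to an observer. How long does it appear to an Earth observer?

Proper length L₀ = 354.3 m
γ = 1/√(1 - 0.925²) = 2.632
L = L₀/γ = 354.3/2.632 = 134.6 m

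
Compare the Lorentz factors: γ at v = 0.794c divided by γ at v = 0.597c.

γ₁ = 1/√(1 - 0.794²) = 1.6450
γ₂ = 1/√(1 - 0.597²) = 1.2465
γ₁/γ₂ = 1.6450/1.2465 = 1.320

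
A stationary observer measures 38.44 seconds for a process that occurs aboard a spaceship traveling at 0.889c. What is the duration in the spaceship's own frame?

Dilated time Δt = 38.44 seconds
γ = 1/√(1 - 0.889²) = 2.184
Δt₀ = Δt/γ = 38.44/2.184 = 17.60 seconds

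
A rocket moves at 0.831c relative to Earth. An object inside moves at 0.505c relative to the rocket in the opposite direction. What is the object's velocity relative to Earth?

Object's velocity in rocket frame is u' = -0.505c
u = (u' + v)/(1 + u'v/c²) = (v - 0.505)/(1 - 0.505·v/c²)
Numerator: 0.831 - 0.505 = 0.326
Denominator: 1 - 0.419655 = 0.580345
u = 0.326/0.580345 = 0.5617c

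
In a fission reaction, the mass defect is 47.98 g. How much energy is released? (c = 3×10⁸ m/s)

Convert mass defect: Δm = 47.98 g = 0.04798 kg
E = Δm·c² = 0.04798 × (3×10⁸)²
= 0.04798 × 9×10¹⁶ = 4.318×10¹⁵ J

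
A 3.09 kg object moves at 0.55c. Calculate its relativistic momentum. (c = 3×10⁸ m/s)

γ = 1/√(1 - 0.55²) = 1.1974
v = 0.55 × 3×10⁸ = 1.650×10⁸ m/s
p = γmv = 1.1974 × 3.09 × 1.650×10⁸ = 6.105×10⁸ kg·m/s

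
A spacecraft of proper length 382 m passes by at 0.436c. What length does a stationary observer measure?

Proper length L₀ = 382 m
γ = 1/√(1 - 0.436²) = 1.111
L = L₀/γ = 382/1.111 = 343.8 m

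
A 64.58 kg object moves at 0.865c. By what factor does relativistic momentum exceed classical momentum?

p_rel = γmv, p_class = mv
Ratio = γ = 1/√(1 - 0.865²) = 1.993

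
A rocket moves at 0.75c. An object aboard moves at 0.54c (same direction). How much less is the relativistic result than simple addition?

Classical: u' + v = 0.54 + 0.75 = 1.29c
Relativistic: u = (0.54 + 0.75)/(1 + 0.405) = 1.29/1.405 = 0.9181c
Difference: 1.29 - 0.9181 = 0.3719c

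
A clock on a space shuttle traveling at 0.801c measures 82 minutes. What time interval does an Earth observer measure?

Proper time Δt₀ = 82 minutes
γ = 1/√(1 - 0.801²) = 1.6704
Δt = γΔt₀ = 1.6704 × 82 = 137.0 minutes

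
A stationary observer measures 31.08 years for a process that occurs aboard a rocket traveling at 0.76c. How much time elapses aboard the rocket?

Dilated time Δt = 31.08 years
γ = 1/√(1 - 0.76²) = 1.5386
Δt₀ = Δt/γ = 31.08/1.5386 = 20.20 years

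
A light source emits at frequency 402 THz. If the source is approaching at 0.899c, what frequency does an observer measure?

β = v/c = 0.899
(1+β)/(1-β) = 1.899/0.101 = 18.80
Doppler factor = √(18.80) = 4.336
f_obs = 402 × 4.336 = 1743 THz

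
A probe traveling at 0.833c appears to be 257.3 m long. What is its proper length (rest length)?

Contracted length L = 257.3 m
γ = 1/√(1 - 0.833²) = 1.80743
L₀ = γL = 1.80743 × 257.3 = 465.1 m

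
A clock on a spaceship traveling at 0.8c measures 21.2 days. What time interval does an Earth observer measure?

Proper time Δt₀ = 21.2 days
γ = 1/√(1 - 0.8²) = 1.6667
Δt = γΔt₀ = 1.6667 × 21.2 = 35.33 days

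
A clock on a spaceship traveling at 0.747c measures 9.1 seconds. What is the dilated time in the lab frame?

Proper time Δt₀ = 9.1 seconds
γ = 1/√(1 - 0.747²) = 1.504
Δt = γΔt₀ = 1.504 × 9.1 = 13.69 seconds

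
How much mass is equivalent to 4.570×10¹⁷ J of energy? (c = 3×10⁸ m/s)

From E = mc², we get m = E/c²
c² = (3×10⁸)² = 9×10¹⁶ m²/s²
m = 4.570×10¹⁷ / 9×10¹⁶ = 5.078 kg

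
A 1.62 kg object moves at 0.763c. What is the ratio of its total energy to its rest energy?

E = γmc², E₀ = mc²
E/E₀ = γ = 1/√(1 - 0.763²) = 1.547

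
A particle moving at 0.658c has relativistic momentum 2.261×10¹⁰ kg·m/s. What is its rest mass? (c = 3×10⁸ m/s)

γ = 1/√(1 - 0.658²) = 1.328
v = 0.658 × 3×10⁸ = 1.974×10⁸ m/s
m = p/(γv) = 2.261×10¹⁰/(1.328 × 1.974×10⁸) = 86.25 kg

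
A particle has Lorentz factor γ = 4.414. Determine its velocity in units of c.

From γ = 1/√(1 - v²/c²):
1/γ² = 1/4.414² = 0.05133
v²/c² = 1 - 0.05133 = 0.9487
v/c = √(0.9487) = 0.9740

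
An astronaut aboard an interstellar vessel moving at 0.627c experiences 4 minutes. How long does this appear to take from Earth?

Proper time Δt₀ = 4 minutes
γ = 1/√(1 - 0.627²) = 1.2837
Δt = γΔt₀ = 1.2837 × 4 = 5.135 minutes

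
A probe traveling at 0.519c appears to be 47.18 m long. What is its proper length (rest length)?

Contracted length L = 47.18 m
γ = 1/√(1 - 0.519²) = 1.170
L₀ = γL = 1.170 × 47.18 = 55.20 m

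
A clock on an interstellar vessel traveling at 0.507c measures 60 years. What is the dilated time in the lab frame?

Proper time Δt₀ = 60 years
γ = 1/√(1 - 0.507²) = 1.1602
Δt = γΔt₀ = 1.1602 × 60 = 69.61 years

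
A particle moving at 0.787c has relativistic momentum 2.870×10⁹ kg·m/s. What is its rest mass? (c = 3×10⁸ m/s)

γ = 1/√(1 - 0.787²) = 1.62087
v = 0.787 × 3×10⁸ = 2.361×10⁸ m/s
m = p/(γv) = 2.870×10⁹/(1.62087 × 2.361×10⁸) = 7.500 kg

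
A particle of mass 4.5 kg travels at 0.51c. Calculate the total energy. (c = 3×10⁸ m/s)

γ = 1/√(1 - 0.51²) = 1.16255
mc² = 4.5 × (3×10⁸)² = 4.050×10¹⁷ J
E = γmc² = 1.16255 × 4.050×10¹⁷ = 4.708×10¹⁷ J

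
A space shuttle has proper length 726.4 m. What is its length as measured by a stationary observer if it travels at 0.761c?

Proper length L₀ = 726.4 m
γ = 1/√(1 - 0.761²) = 1.5414
L = L₀/γ = 726.4/1.5414 = 471.3 m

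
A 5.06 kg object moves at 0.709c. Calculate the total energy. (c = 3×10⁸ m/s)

γ = 1/√(1 - 0.709²) = 1.418
mc² = 5.06 × (3×10⁸)² = 4.554×10¹⁷ J
E = γmc² = 1.418 × 4.554×10¹⁷ = 6.458×10¹⁷ J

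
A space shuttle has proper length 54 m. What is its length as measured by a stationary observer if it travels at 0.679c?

Proper length L₀ = 54 m
γ = 1/√(1 - 0.679²) = 1.3621
L = L₀/γ = 54/1.3621 = 39.64 m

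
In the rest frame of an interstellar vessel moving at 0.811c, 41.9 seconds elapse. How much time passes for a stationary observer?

Proper time Δt₀ = 41.9 seconds
γ = 1/√(1 - 0.811²) = 1.7093
Δt = γΔt₀ = 1.7093 × 41.9 = 71.62 seconds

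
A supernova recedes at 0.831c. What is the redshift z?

β = 0.831
(1+β)/(1-β) = 1.831/0.169 = 10.834
√(10.834) = 3.292
z = 3.292 - 1 = 2.292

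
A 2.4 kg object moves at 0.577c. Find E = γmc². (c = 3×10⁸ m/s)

γ = 1/√(1 - 0.577²) = 1.2244
mc² = 2.4 × (3×10⁸)² = 2.160×10¹⁷ J
E = γmc² = 1.2244 × 2.160×10¹⁷ = 2.645×10¹⁷ J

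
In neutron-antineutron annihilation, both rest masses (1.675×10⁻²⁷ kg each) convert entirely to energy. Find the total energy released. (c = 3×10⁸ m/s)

Both particles have the same rest mass, so total mass = 2m
E = 2m·c² = 2 × 1.675×10⁻²⁷ × (3×10⁸)²
= 2 × 1.675×10⁻²⁷ × 9×10¹⁶
= 3.015×10⁻¹⁰ J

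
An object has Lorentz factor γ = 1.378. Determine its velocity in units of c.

From γ = 1/√(1 - v²/c²):
1/γ² = 1/1.378² = 0.5266
v²/c² = 1 - 0.5266 = 0.4734
v/c = √(0.4734) = 0.6880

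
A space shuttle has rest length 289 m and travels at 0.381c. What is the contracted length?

Proper length L₀ = 289 m
γ = 1/√(1 - 0.381²) = 1.0816
L = L₀/γ = 289/1.0816 = 267.2 m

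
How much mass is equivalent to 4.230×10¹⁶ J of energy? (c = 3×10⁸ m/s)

From E = mc², we get m = E/c²
c² = (3×10⁸)² = 9×10¹⁶ m²/s²
m = 4.230×10¹⁶ / 9×10¹⁶ = 0.4700 kg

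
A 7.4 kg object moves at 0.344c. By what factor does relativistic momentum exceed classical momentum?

p_rel = γmv, p_class = mv
Ratio = γ = 1/√(1 - 0.344²) = 1.065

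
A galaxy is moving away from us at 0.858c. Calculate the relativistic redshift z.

β = 0.858
(1+β)/(1-β) = 1.858/0.142 = 13.08
√(13.08) = 3.617
z = 3.617 - 1 = 2.617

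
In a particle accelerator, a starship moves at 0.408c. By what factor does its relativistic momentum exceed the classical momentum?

p_rel = γmv, p_class = mv
Ratio = γ = 1/√(1 - 0.408²)
= 1/√(0.833536) = 1.095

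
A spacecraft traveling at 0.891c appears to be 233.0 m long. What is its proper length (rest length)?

Contracted length L = 233.0 m
γ = 1/√(1 - 0.891²) = 2.2026
L₀ = γL = 2.2026 × 233.0 = 513.2 m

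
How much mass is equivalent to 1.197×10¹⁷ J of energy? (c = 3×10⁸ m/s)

From E = mc², we get m = E/c²
c² = (3×10⁸)² = 9×10¹⁶ m²/s²
m = 1.197×10¹⁷ / 9×10¹⁶ = 1.330 kg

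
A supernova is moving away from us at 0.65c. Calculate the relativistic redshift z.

β = 0.65
(1+β)/(1-β) = 1.65/0.35 = 4.714
√(4.714) = 2.171
z = 2.171 - 1 = 1.171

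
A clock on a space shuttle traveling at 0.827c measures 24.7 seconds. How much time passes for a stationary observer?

Proper time Δt₀ = 24.7 seconds
γ = 1/√(1 - 0.827²) = 1.7787
Δt = γΔt₀ = 1.7787 × 24.7 = 43.93 seconds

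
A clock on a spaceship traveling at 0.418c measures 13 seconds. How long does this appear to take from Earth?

Proper time Δt₀ = 13 seconds
γ = 1/√(1 - 0.418²) = 1.101
Δt = γΔt₀ = 1.101 × 13 = 14.31 seconds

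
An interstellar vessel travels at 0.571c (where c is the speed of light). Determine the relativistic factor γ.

v/c = 0.571, so (v/c)² = 0.326041
1 - (v/c)² = 0.673959
γ = 1/√(0.673959) = 1.218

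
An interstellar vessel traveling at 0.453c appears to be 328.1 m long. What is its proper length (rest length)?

Contracted length L = 328.1 m
γ = 1/√(1 - 0.453²) = 1.1217
L₀ = γL = 1.1217 × 328.1 = 368.0 m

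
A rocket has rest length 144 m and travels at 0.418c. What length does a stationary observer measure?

Proper length L₀ = 144 m
γ = 1/√(1 - 0.418²) = 1.101
L = L₀/γ = 144/1.101 = 130.8 m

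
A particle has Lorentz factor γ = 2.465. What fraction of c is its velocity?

From γ = 1/√(1 - v²/c²):
1/γ² = 1/2.465² = 0.1646
v²/c² = 1 - 0.1646 = 0.8354
v/c = √(0.8354) = 0.9140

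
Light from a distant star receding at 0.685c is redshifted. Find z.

β = 0.685
(1+β)/(1-β) = 1.685/0.315 = 5.349
√(5.349) = 2.313
z = 2.313 - 1 = 1.313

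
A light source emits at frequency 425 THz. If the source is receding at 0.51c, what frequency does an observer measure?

β = v/c = 0.51
(1-β)/(1+β) = 0.49/1.51 = 0.324503
Doppler factor = √(0.324503) = 0.5697
f_obs = 425 × 0.5697 = 242.1 THz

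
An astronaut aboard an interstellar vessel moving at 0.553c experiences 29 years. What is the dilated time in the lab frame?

Proper time Δt₀ = 29 years
γ = 1/√(1 - 0.553²) = 1.2002
Δt = γΔt₀ = 1.2002 × 29 = 34.81 years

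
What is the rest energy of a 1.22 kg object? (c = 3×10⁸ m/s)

c² = (3×10⁸)² = 9.000×10¹⁶ m²/s²
E₀ = mc² = 1.22 × 9.000×10¹⁶ = 1.098×10¹⁷ J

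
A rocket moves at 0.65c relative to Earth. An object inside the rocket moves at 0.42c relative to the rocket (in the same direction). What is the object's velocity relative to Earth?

u = (u' + v)/(1 + u'v/c²)
Numerator: 0.42 + 0.65 = 1.07
Denominator: 1 + 0.273 = 1.273
u = 1.07/1.273 = 0.8405c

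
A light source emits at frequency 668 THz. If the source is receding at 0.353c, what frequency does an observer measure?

β = v/c = 0.353
(1-β)/(1+β) = 0.647/1.353 = 0.4782
Doppler factor = √(0.4782) = 0.6915
f_obs = 668 × 0.6915 = 461.9 THz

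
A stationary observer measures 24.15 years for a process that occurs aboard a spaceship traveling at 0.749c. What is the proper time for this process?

Dilated time Δt = 24.15 years
γ = 1/√(1 - 0.749²) = 1.509
Δt₀ = Δt/γ = 24.15/1.509 = 16.00 years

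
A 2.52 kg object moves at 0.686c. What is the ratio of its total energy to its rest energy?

E = γmc², E₀ = mc²
E/E₀ = γ = 1/√(1 - 0.686²) = 1.374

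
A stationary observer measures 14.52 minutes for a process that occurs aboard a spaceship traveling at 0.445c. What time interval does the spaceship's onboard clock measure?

Dilated time Δt = 14.52 minutes
γ = 1/√(1 - 0.445²) = 1.117
Δt₀ = Δt/γ = 14.52/1.117 = 13.00 minutes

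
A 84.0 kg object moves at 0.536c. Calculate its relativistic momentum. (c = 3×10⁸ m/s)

γ = 1/√(1 - 0.536²) = 1.1845
v = 0.536 × 3×10⁸ = 1.608×10⁸ m/s
p = γmv = 1.1845 × 84.0 × 1.608×10⁸ = 1.600×10¹⁰ kg·m/s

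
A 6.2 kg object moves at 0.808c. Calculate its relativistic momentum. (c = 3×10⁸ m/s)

γ = 1/√(1 - 0.808²) = 1.6973
v = 0.808 × 3×10⁸ = 2.424×10⁸ m/s
p = γmv = 1.6973 × 6.2 × 2.424×10⁸ = 2.551×10⁹ kg·m/s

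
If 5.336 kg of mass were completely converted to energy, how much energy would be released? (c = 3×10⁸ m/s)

Using E = mc²:
c² = (3×10⁸)² = 9×10¹⁶ m²/s²
E = 5.336 × 9×10¹⁶ = 4.802×10¹⁷ J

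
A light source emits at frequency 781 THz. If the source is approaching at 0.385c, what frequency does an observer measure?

β = v/c = 0.385
(1+β)/(1-β) = 1.385/0.615 = 2.252
Doppler factor = √(2.252) = 1.501
f_obs = 781 × 1.501 = 1172 THz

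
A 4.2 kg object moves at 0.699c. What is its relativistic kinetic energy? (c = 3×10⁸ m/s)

γ = 1/√(1 - 0.699²) = 1.3984
γ - 1 = 0.3984
KE = (γ-1)mc² = 0.3984 × 4.2 × (3×10⁸)² = 1.506×10¹⁷ J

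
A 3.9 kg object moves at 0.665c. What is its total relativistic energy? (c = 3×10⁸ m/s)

γ = 1/√(1 - 0.665²) = 1.339
mc² = 3.9 × (3×10⁸)² = 3.510×10¹⁷ J
E = γmc² = 1.339 × 3.510×10¹⁷ = 4.700×10¹⁷ J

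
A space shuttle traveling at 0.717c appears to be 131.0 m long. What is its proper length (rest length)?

Contracted length L = 131.0 m
γ = 1/√(1 - 0.717²) = 1.4346
L₀ = γL = 1.4346 × 131.0 = 187.9 m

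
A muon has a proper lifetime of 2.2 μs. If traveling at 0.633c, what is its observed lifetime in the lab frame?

Proper lifetime τ₀ = 2.2 μs
γ = 1/√(1 - 0.633²) = 1.292
τ = γτ₀ = 1.292 × 2.2 μs = 2.842 μs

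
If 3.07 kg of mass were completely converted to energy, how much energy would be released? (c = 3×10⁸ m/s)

Using E = mc²:
c² = (3×10⁸)² = 9×10¹⁶ m²/s²
E = 3.07 × 9×10¹⁶ = 2.763×10¹⁷ J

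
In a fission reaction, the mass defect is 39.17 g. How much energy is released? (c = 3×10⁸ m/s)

Convert mass defect: Δm = 39.17 g = 0.03917 kg
E = Δm·c² = 0.03917 × (3×10⁸)²
= 0.03917 × 9×10¹⁶ = 3.525×10¹⁵ J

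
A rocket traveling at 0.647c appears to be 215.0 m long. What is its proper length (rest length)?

Contracted length L = 215.0 m
γ = 1/√(1 - 0.647²) = 1.3115
L₀ = γL = 1.3115 × 215.0 = 282.0 m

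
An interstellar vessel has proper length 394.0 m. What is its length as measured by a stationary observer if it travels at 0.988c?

Proper length L₀ = 394.0 m
γ = 1/√(1 - 0.988²) = 6.47442
L = L₀/γ = 394.0/6.47442 = 60.85 m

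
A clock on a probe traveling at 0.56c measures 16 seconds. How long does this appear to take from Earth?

Proper time Δt₀ = 16 seconds
γ = 1/√(1 - 0.56²) = 1.207
Δt = γΔt₀ = 1.207 × 16 = 19.31 seconds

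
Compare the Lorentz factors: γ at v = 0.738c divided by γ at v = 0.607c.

γ₁ = 1/√(1 - 0.738²) = 1.482
γ₂ = 1/√(1 - 0.607²) = 1.258
γ₁/γ₂ = 1.482/1.258 = 1.178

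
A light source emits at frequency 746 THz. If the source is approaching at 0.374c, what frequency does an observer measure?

β = v/c = 0.374
(1+β)/(1-β) = 1.374/0.626 = 2.1949
Doppler factor = √(2.1949) = 1.4815
f_obs = 746 × 1.4815 = 1105 THz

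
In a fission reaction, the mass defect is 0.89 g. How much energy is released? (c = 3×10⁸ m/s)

Convert mass defect: Δm = 0.89 g = 0.00089 kg
E = Δm·c² = 0.00089 × (3×10⁸)²
= 0.00089 × 9×10¹⁶ = 8.010×10¹³ J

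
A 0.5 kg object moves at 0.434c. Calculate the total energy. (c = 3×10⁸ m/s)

γ = 1/√(1 - 0.434²) = 1.110
mc² = 0.5 × (3×10⁸)² = 4.500×10¹⁶ J
E = γmc² = 1.110 × 4.500×10¹⁶ = 4.995×10¹⁶ J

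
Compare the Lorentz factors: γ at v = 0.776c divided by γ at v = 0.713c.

γ₁ = 1/√(1 - 0.776²) = 1.585
γ₂ = 1/√(1 - 0.713²) = 1.426
γ₁/γ₂ = 1.585/1.426 = 1.112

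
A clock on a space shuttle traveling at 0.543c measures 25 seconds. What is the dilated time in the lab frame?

Proper time Δt₀ = 25 seconds
γ = 1/√(1 - 0.543²) = 1.1909
Δt = γΔt₀ = 1.1909 × 25 = 29.77 seconds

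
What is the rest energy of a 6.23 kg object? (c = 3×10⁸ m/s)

c² = (3×10⁸)² = 9.000×10¹⁶ m²/s²
E₀ = mc² = 6.23 × 9.000×10¹⁶ = 5.607×10¹⁷ J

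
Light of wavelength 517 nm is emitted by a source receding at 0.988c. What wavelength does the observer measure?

β = 0.988
Wavelength Doppler factor = √(1.988/0.012) = √(165.7) = 12.87
λ_obs = 517 × 12.87 = 6654 nm (redshift)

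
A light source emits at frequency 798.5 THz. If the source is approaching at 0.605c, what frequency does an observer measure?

β = v/c = 0.605
(1+β)/(1-β) = 1.605/0.395 = 4.063
Doppler factor = √(4.063) = 2.016
f_obs = 798.5 × 2.016 = 1610 THz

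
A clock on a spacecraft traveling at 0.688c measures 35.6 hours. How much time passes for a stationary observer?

Proper time Δt₀ = 35.6 hours
γ = 1/√(1 - 0.688²) = 1.378
Δt = γΔt₀ = 1.378 × 35.6 = 49.06 hours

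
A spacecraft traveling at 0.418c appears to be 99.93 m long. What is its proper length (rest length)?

Contracted length L = 99.93 m
γ = 1/√(1 - 0.418²) = 1.101
L₀ = γL = 1.101 × 99.93 = 110.0 m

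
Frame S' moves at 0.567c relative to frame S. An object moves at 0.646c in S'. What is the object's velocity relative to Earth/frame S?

u = (u' + v)/(1 + u'v/c²)
Numerator: 0.646 + 0.567 = 1.213
Denominator: 1 + 0.366282 = 1.366282
u = 1.213/1.366282 = 0.8878c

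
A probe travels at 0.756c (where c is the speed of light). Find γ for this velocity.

v/c = 0.756, so (v/c)² = 0.571536
1 - (v/c)² = 0.428464
γ = 1/√(0.428464) = 1.528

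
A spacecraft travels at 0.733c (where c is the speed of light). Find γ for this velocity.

v/c = 0.733, so (v/c)² = 0.537289
1 - (v/c)² = 0.462711
γ = 1/√(0.462711) = 1.470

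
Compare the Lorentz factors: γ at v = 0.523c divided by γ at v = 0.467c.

γ₁ = 1/√(1 - 0.523²) = 1.173
γ₂ = 1/√(1 - 0.467²) = 1.131
γ₁/γ₂ = 1.173/1.131 = 1.037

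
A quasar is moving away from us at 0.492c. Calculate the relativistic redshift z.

β = 0.492
(1+β)/(1-β) = 1.492/0.508 = 2.937
√(2.937) = 1.7138
z = 1.7138 - 1 = 0.7138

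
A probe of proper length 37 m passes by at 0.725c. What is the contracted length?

Proper length L₀ = 37 m
γ = 1/√(1 - 0.725²) = 1.452
L = L₀/γ = 37/1.452 = 25.48 m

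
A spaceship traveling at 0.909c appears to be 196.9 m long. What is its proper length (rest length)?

Contracted length L = 196.9 m
γ = 1/√(1 - 0.909²) = 2.399
L₀ = γL = 2.399 × 196.9 = 472.4 m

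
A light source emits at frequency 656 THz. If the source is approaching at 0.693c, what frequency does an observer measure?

β = v/c = 0.693
(1+β)/(1-β) = 1.693/0.307 = 5.51466
Doppler factor = √(5.51466) = 2.34833
f_obs = 656 × 2.34833 = 1541 THz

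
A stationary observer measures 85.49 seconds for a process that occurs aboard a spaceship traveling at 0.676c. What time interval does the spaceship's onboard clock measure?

Dilated time Δt = 85.49 seconds
γ = 1/√(1 - 0.676²) = 1.357
Δt₀ = Δt/γ = 85.49/1.357 = 63.00 seconds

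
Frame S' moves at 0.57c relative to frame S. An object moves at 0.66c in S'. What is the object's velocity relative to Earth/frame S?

u = (u' + v)/(1 + u'v/c²)
Numerator: 0.66 + 0.57 = 1.23
Denominator: 1 + 0.3762 = 1.3762
u = 1.23/1.3762 = 0.8938c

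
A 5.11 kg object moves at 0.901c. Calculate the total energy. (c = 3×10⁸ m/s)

γ = 1/√(1 - 0.901²) = 2.305
mc² = 5.11 × (3×10⁸)² = 4.599×10¹⁷ J
E = γmc² = 2.305 × 4.599×10¹⁷ = 1.060×10¹⁸ J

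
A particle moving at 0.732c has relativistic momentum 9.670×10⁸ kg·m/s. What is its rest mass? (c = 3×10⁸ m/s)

γ = 1/√(1 - 0.732²) = 1.468
v = 0.732 × 3×10⁸ = 2.196×10⁸ m/s
m = p/(γv) = 9.670×10⁸/(1.468 × 2.196×10⁸) = 3.000 kg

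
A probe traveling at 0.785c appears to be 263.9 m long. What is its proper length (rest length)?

Contracted length L = 263.9 m
γ = 1/√(1 - 0.785²) = 1.6142
L₀ = γL = 1.6142 × 263.9 = 426.0 m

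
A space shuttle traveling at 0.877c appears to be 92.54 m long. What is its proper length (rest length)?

Contracted length L = 92.54 m
γ = 1/√(1 - 0.877²) = 2.081
L₀ = γL = 2.081 × 92.54 = 192.6 m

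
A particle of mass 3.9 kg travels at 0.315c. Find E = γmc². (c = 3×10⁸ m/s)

γ = 1/√(1 - 0.315²) = 1.0536
mc² = 3.9 × (3×10⁸)² = 3.510×10¹⁷ J
E = γmc² = 1.0536 × 3.510×10¹⁷ = 3.698×10¹⁷ J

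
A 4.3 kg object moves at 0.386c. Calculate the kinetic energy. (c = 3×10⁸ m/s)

γ = 1/√(1 - 0.386²) = 1.08401
γ - 1 = 0.08401
KE = (γ-1)mc² = 0.08401 × 4.3 × (3×10⁸)² = 3.251×10¹⁶ J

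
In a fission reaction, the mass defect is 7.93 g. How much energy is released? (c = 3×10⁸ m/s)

Convert mass defect: Δm = 7.93 g = 0.00793 kg
E = Δm·c² = 0.00793 × (3×10⁸)²
= 0.00793 × 9×10¹⁶ = 7.137×10¹⁴ J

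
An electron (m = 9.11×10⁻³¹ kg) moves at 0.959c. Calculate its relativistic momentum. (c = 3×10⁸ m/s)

γ = 1/√(1 - 0.959²) = 3.5285
v = 0.959 × 3×10⁸ = 2.877×10⁸ m/s
p = γmv = 3.5285 × 9.11×10⁻³¹ × 2.877×10⁸ = 9.248×10⁻²² kg·m/s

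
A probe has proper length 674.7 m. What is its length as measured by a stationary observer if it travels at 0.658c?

Proper length L₀ = 674.7 m
γ = 1/√(1 - 0.658²) = 1.328
L = L₀/γ = 674.7/1.328 = 508.1 m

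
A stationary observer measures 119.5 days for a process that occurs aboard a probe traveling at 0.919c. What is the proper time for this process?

Dilated time Δt = 119.5 days
γ = 1/√(1 - 0.919²) = 2.5364
Δt₀ = Δt/γ = 119.5/2.5364 = 47.11 days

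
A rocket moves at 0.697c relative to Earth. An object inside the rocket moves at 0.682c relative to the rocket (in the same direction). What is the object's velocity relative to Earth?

u = (u' + v)/(1 + u'v/c²)
Numerator: 0.682 + 0.697 = 1.379
Denominator: 1 + 0.475354 = 1.475354
u = 1.379/1.475354 = 0.9347c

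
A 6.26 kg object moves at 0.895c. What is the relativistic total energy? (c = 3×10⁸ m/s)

γ = 1/√(1 - 0.895²) = 2.242
mc² = 6.26 × (3×10⁸)² = 5.634×10¹⁷ J
E = γmc² = 2.242 × 5.634×10¹⁷ = 1.263×10¹⁸ J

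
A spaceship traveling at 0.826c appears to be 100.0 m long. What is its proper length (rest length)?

Contracted length L = 100.0 m
γ = 1/√(1 - 0.826²) = 1.774
L₀ = γL = 1.774 × 100.0 = 177.4 m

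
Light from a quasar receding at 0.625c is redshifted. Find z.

β = 0.625
(1+β)/(1-β) = 1.625/0.375 = 4.333
√(4.333) = 2.082
z = 2.082 - 1 = 1.082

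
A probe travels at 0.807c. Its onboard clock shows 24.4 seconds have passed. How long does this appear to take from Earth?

Proper time Δt₀ = 24.4 seconds
γ = 1/√(1 - 0.807²) = 1.6933
Δt = γΔt₀ = 1.6933 × 24.4 = 41.32 seconds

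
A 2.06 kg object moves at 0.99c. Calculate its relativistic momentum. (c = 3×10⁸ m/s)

γ = 1/√(1 - 0.99²) = 7.089
v = 0.99 × 3×10⁸ = 2.970×10⁸ m/s
p = γmv = 7.089 × 2.06 × 2.970×10⁸ = 4.337×10⁹ kg·m/s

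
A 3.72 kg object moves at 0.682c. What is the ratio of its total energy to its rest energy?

E = γmc², E₀ = mc²
E/E₀ = γ = 1/√(1 - 0.682²) = 1.367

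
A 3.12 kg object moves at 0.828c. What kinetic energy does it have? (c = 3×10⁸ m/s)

γ = 1/√(1 - 0.828²) = 1.7834
γ - 1 = 0.7834
KE = (γ-1)mc² = 0.7834 × 3.12 × (3×10⁸)² = 2.200×10¹⁷ J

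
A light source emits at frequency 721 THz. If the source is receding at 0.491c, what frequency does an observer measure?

β = v/c = 0.491
(1-β)/(1+β) = 0.509/1.491 = 0.3414
Doppler factor = √(0.3414) = 0.5843
f_obs = 721 × 0.5843 = 421.3 THz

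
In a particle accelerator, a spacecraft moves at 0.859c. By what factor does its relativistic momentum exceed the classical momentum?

p_rel = γmv, p_class = mv
Ratio = γ = 1/√(1 - 0.859²)
= 1/√(0.262119) = 1.953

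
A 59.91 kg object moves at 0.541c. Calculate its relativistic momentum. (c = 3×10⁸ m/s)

γ = 1/√(1 - 0.541²) = 1.189
v = 0.541 × 3×10⁸ = 1.623×10⁸ m/s
p = γmv = 1.189 × 59.91 × 1.623×10⁸ = 1.156×10¹⁰ kg·m/s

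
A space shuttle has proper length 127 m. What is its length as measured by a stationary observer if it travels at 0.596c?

Proper length L₀ = 127 m
γ = 1/√(1 - 0.596²) = 1.245
L = L₀/γ = 127/1.245 = 102.0 m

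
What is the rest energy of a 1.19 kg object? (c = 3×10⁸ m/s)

c² = (3×10⁸)² = 9.000×10¹⁶ m²/s²
E₀ = mc² = 1.19 × 9.000×10¹⁶ = 1.071×10¹⁷ J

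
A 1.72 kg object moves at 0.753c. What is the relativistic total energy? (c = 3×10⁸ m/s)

γ = 1/√(1 - 0.753²) = 1.520
mc² = 1.72 × (3×10⁸)² = 1.548×10¹⁷ J
E = γmc² = 1.520 × 1.548×10¹⁷ = 2.353×10¹⁷ J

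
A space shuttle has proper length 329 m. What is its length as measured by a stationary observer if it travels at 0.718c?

Proper length L₀ = 329 m
γ = 1/√(1 - 0.718²) = 1.4367
L = L₀/γ = 329/1.4367 = 229.0 m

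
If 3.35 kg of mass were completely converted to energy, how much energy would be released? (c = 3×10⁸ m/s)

Using E = mc²:
c² = (3×10⁸)² = 9×10¹⁶ m²/s²
E = 3.35 × 9×10¹⁶ = 3.015×10¹⁷ J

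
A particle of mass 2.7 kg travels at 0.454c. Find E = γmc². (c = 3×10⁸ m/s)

γ = 1/√(1 - 0.454²) = 1.1223
mc² = 2.7 × (3×10⁸)² = 2.430×10¹⁷ J
E = γmc² = 1.1223 × 2.430×10¹⁷ = 2.727×10¹⁷ J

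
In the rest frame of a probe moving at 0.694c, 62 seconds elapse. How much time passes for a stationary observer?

Proper time Δt₀ = 62 seconds
γ = 1/√(1 - 0.694²) = 1.3889
Δt = γΔt₀ = 1.3889 × 62 = 86.11 seconds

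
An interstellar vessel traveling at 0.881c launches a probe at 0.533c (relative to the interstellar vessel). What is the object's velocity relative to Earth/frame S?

u = (u' + v)/(1 + u'v/c²)
Numerator: 0.533 + 0.881 = 1.414
Denominator: 1 + 0.469573 = 1.469573
u = 1.414/1.469573 = 0.9622c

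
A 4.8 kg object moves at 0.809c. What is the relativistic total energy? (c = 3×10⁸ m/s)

γ = 1/√(1 - 0.809²) = 1.7012
mc² = 4.8 × (3×10⁸)² = 4.320×10¹⁷ J
E = γmc² = 1.7012 × 4.320×10¹⁷ = 7.349×10¹⁷ J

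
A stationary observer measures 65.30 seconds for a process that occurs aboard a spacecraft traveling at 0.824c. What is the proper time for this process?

Dilated time Δt = 65.30 seconds
γ = 1/√(1 - 0.824²) = 1.765
Δt₀ = Δt/γ = 65.30/1.765 = 37.00 seconds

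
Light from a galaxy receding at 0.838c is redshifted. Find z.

β = 0.838
(1+β)/(1-β) = 1.838/0.162 = 11.346
√(11.346) = 3.368
z = 3.368 - 1 = 2.368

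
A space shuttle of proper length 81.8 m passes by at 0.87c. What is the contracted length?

Proper length L₀ = 81.8 m
γ = 1/√(1 - 0.87²) = 2.0282
L = L₀/γ = 81.8/2.0282 = 40.33 m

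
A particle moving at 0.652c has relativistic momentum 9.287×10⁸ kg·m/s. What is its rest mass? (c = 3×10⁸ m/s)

γ = 1/√(1 - 0.652²) = 1.319
v = 0.652 × 3×10⁸ = 1.956×10⁸ m/s
m = p/(γv) = 9.287×10⁸/(1.319 × 1.956×10⁸) = 3.600 kg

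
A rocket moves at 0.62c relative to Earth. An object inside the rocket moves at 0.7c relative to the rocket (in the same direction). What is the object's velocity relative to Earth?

u = (u' + v)/(1 + u'v/c²)
Numerator: 0.7 + 0.62 = 1.32
Denominator: 1 + 0.434 = 1.434
u = 1.32/1.434 = 0.9205c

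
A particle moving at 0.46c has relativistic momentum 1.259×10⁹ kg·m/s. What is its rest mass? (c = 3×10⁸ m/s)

γ = 1/√(1 - 0.46²) = 1.1262
v = 0.46 × 3×10⁸ = 1.380×10⁸ m/s
m = p/(γv) = 1.259×10⁹/(1.1262 × 1.380×10⁸) = 8.101 kg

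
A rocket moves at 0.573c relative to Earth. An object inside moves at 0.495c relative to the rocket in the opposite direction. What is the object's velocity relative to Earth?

Object's velocity in rocket frame is u' = -0.495c
u = (u' + v)/(1 + u'v/c²) = (v - 0.495)/(1 - 0.495·v/c²)
Numerator: 0.573 - 0.495 = 0.078
Denominator: 1 - 0.283635 = 0.716365
u = 0.078/0.716365 = 0.1089c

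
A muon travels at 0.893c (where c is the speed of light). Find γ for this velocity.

v/c = 0.893, so (v/c)² = 0.797449
1 - (v/c)² = 0.202551
γ = 1/√(0.202551) = 2.222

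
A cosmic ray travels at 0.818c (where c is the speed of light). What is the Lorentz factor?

v/c = 0.818, so (v/c)² = 0.669124
1 - (v/c)² = 0.330876
γ = 1/√(0.330876) = 1.738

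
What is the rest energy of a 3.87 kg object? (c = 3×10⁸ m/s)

c² = (3×10⁸)² = 9.000×10¹⁶ m²/s²
E₀ = mc² = 3.87 × 9.000×10¹⁶ = 3.483×10¹⁷ J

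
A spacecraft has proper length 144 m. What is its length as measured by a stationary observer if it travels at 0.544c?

Proper length L₀ = 144 m
γ = 1/√(1 - 0.544²) = 1.192
L = L₀/γ = 144/1.192 = 120.8 m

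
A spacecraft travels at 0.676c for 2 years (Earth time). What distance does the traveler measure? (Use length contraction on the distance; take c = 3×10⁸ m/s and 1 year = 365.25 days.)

Earth distance: d = v × t = 0.676c × 2 yr = 1.27998×10¹⁶ m
γ = 1.35703
d' = d/γ = 1.27998×10¹⁶/1.35703 = 9.432×10¹⁵ m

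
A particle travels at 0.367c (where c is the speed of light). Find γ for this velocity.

v/c = 0.367, so (v/c)² = 0.134689
1 - (v/c)² = 0.865311
γ = 1/√(0.865311) = 1.075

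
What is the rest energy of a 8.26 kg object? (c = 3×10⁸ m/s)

c² = (3×10⁸)² = 9.000×10¹⁶ m²/s²
E₀ = mc² = 8.26 × 9.000×10¹⁶ = 7.434×10¹⁷ J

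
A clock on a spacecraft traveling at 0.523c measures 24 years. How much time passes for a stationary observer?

Proper time Δt₀ = 24 years
γ = 1/√(1 - 0.523²) = 1.1733
Δt = γΔt₀ = 1.1733 × 24 = 28.16 years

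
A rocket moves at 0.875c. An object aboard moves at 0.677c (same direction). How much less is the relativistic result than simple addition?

Classical: u' + v = 0.677 + 0.875 = 1.552c
Relativistic: u = (0.677 + 0.875)/(1 + 0.592375) = 1.552/1.592375 = 0.9746c
Difference: 1.552 - 0.9746 = 0.5774c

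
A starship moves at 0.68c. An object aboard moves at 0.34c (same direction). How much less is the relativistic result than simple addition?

Classical: u' + v = 0.34 + 0.68 = 1.02c
Relativistic: u = (0.34 + 0.68)/(1 + 0.2312) = 1.02/1.2312 = 0.8285c
Difference: 1.02 - 0.8285 = 0.1915c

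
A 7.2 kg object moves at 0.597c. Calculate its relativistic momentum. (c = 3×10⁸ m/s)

γ = 1/√(1 - 0.597²) = 1.2465
v = 0.597 × 3×10⁸ = 1.791×10⁸ m/s
p = γmv = 1.2465 × 7.2 × 1.791×10⁸ = 1.607×10⁹ kg·m/s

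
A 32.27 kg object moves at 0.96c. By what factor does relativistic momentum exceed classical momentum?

p_rel = γmv, p_class = mv
Ratio = γ = 1/√(1 - 0.96²) = 3.571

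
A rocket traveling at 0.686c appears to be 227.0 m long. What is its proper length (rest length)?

Contracted length L = 227.0 m
γ = 1/√(1 - 0.686²) = 1.3744
L₀ = γL = 1.3744 × 227.0 = 312.0 m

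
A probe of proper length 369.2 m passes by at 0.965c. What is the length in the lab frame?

Proper length L₀ = 369.2 m
γ = 1/√(1 - 0.965²) = 3.8132
L = L₀/γ = 369.2/3.8132 = 96.82 m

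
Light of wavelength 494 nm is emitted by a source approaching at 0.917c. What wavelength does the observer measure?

β = 0.917
Wavelength Doppler factor = √(0.083/1.917) = √(0.04330) = 0.2081
λ_obs = 494 × 0.2081 = 102.8 nm (blueshift)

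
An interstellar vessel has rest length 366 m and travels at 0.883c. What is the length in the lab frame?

Proper length L₀ = 366 m
γ = 1/√(1 - 0.883²) = 2.131
L = L₀/γ = 366/2.131 = 171.8 m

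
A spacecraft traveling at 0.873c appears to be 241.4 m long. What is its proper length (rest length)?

Contracted length L = 241.4 m
γ = 1/√(1 - 0.873²) = 2.0504
L₀ = γL = 2.0504 × 241.4 = 495.0 m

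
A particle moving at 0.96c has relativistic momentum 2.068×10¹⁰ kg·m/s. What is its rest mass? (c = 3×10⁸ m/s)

γ = 1/√(1 - 0.96²) = 3.571
v = 0.96 × 3×10⁸ = 2.880×10⁸ m/s
m = p/(γv) = 2.068×10¹⁰/(3.571 × 2.880×10⁸) = 20.11 kg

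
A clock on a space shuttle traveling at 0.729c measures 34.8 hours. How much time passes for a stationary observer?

Proper time Δt₀ = 34.8 hours
γ = 1/√(1 - 0.729²) = 1.461
Δt = γΔt₀ = 1.461 × 34.8 = 50.84 hours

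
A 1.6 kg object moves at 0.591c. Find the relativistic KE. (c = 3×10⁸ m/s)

γ = 1/√(1 - 0.591²) = 1.23966
γ - 1 = 0.23966
KE = (γ-1)mc² = 0.23966 × 1.6 × (3×10⁸)² = 3.451×10¹⁶ J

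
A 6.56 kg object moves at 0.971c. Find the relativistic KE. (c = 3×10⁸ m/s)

γ = 1/√(1 - 0.971²) = 4.183
γ - 1 = 3.183
KE = (γ-1)mc² = 3.183 × 6.56 × (3×10⁸)² = 1.879×10¹⁸ J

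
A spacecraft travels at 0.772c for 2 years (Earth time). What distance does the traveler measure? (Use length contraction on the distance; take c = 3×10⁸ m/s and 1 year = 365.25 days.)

Earth distance: d = v × t = 0.772c × 2 yr = 1.4617×10¹⁶ m
γ = 1.5733
d' = d/γ = 1.4617×10¹⁶/1.5733 = 9.291×10¹⁵ m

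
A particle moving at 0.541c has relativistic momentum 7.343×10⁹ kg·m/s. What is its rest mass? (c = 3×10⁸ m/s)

γ = 1/√(1 - 0.541²) = 1.189
v = 0.541 × 3×10⁸ = 1.623×10⁸ m/s
m = p/(γv) = 7.343×10⁹/(1.189 × 1.623×10⁸) = 38.05 kg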